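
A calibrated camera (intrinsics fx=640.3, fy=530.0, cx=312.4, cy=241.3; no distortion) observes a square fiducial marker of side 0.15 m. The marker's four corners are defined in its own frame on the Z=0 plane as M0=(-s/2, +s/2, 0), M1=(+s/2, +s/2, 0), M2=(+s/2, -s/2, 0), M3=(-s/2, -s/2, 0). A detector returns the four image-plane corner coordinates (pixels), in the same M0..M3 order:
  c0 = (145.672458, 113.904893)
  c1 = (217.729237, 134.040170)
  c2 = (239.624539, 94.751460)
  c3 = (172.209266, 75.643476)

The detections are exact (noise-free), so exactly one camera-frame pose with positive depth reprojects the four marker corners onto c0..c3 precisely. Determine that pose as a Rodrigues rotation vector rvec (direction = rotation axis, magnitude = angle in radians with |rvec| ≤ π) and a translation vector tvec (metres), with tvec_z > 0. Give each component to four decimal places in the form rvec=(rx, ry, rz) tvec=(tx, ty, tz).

Intrinsics K: fx=640.3, fy=530.0, cx=312.4, cy=241.3
Marker side s = 0.15 m; corners in marker frame (Z=0):
  M0 = (-0.0750, +0.0750, 0)
  M1 = (+0.0750, +0.0750, 0)
  M2 = (+0.0750, -0.0750, 0)
  M3 = (-0.0750, -0.0750, 0)
Detected image corners:
  c0 = (145.672458, 113.904893) px
  c1 = (217.729237, 134.040170) px
  c2 = (239.624539, 94.751460) px
  c3 = (172.209266, 75.643476) px
Planar DLT: solve 8×8 A·h = b for H (H[2,2]=1):
  H  [+472.30685 -244.64747 +194.30554]
  H  [+134.96279 +213.58436 +103.99036]
  H  [+0.04075 -0.42957 +1.00000]
B = K⁻¹H; ‖b₁‖=0.756681, ‖b₂‖=0.756681; λ = 2/(‖b₁‖+‖b₂‖) = 1.321562, sign → tz>0 ⇒ λ=+1.321562
r₁ = λ·B[:,0] = (+0.94855,+0.31201,+0.05386); r₂ = λ·B[:,1] = (-0.22797,+0.79104,-0.56770)
r₃ = r₁×r₂ = (-0.21973,+0.52622,+0.82147); SVD([r₁ r₂ r₃]) → R = UVᵀ:
  R  [+0.94855 -0.22797 -0.21973]
  R  [+0.31201 +0.79104 +0.52622]
  R  [+0.05386 -0.56770 +0.82147]
t = (-0.24374, -0.34238, +1.32156) m
tr R = 2.561061; θ = arccos((tr R − 1)/2) = 0.675282 rad = 38.691°
axis k = ((R−Rᵀ)₃₂, (R−Rᵀ)₁₃, (R−Rᵀ)₂₁) / (2 sinθ) = (-0.874971, -0.218833, +0.431900)
rvec = θ·k = (-0.590852, -0.147774, +0.291654)

rvec=(-0.5909, -0.1478, 0.2917) tvec=(-0.2437, -0.3424, 1.3216)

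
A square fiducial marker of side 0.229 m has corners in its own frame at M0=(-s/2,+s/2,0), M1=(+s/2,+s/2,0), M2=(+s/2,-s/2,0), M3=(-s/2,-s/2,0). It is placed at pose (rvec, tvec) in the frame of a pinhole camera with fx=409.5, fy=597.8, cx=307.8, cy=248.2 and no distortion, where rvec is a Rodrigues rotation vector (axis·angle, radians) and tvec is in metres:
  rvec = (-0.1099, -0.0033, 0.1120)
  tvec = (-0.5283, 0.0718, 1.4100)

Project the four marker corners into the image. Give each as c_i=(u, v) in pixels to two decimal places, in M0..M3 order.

c0=(115.96, 321.80) c1=(182.57, 332.79) c2=(192.12, 236.22) c3=(126.68, 225.48)

Intrinsics K: fx=409.5, fy=597.8, cx=307.8, cy=248.2
Marker side s = 0.229 m; corners in marker frame (Z=0):
  M0 = (-0.1145, +0.1145, 0)
  M1 = (+0.1145, +0.1145, 0)
  M2 = (+0.1145, -0.1145, 0)
  M3 = (-0.1145, -0.1145, 0)
rvec = (-0.1099, -0.0033, 0.1120), |rvec| = θ = 0.15695 rad = 8.992°
Rodrigues: sinθ=0.15631, 1−cosθ=0.01229; R = I + sinθ·[k]× + (1−cosθ)·[k]×²:
    [+0.99374 -0.11136 -0.00943]
    [+0.11172 +0.98771 +0.10926]
    [-0.00286 -0.10963 +0.99397]
t = (-0.5283, 0.0718, 1.4100) m
M0: Pc = R·M0+t = (-0.65483, +0.17210, +1.39777); u = 409.5·(-0.65483)/1.39777 + 307.8 = 115.9562, v = 597.8·(+0.17210)/1.39777 + 248.2 = 321.8042
M1: Pc = R·M1+t = (-0.42727, +0.19769, +1.39712); u = 409.5·(-0.42727)/1.39712 + 307.8 = 182.5665, v = 597.8·(+0.19769)/1.39712 + 248.2 = 332.7857
M2: Pc = R·M2+t = (-0.40177, -0.02850, +1.42223); u = 409.5·(-0.40177)/1.42223 + 307.8 = 192.1198, v = 597.8·(-0.02850)/1.42223 + 248.2 = 236.2202
M3: Pc = R·M3+t = (-0.62933, -0.05409, +1.42288); u = 409.5·(-0.62933)/1.42288 + 307.8 = 126.6804, v = 597.8·(-0.05409)/1.42288 + 248.2 = 225.4769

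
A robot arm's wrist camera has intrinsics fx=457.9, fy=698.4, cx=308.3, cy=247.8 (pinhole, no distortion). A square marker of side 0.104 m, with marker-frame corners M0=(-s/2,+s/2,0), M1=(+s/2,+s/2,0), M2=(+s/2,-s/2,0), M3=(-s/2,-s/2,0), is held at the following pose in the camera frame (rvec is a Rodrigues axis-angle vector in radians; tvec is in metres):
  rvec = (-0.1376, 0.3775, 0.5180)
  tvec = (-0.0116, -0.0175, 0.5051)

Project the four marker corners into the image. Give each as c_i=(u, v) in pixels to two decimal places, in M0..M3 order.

c0=(238.62, 252.54) c1=(311.85, 321.55) c2=(361.39, 192.49) c3=(284.88, 133.75)

Intrinsics K: fx=457.9, fy=698.4, cx=308.3, cy=247.8
Marker side s = 0.104 m; corners in marker frame (Z=0):
  M0 = (-0.0520, +0.0520, 0)
  M1 = (+0.0520, +0.0520, 0)
  M2 = (+0.0520, -0.0520, 0)
  M3 = (-0.0520, -0.0520, 0)
rvec = (-0.1376, 0.3775, 0.5180), |rvec| = θ = 0.65556 rad = 37.561°
Rodrigues: sinθ=0.60961, 1−cosθ=0.20730; R = I + sinθ·[k]× + (1−cosθ)·[k]×²:
    [+0.80184 -0.50674 +0.31666]
    [+0.45663 +0.86144 +0.22227]
    [-0.38542 -0.03363 +0.92213]
t = (-0.0116, -0.0175, 0.5051) m
M0: Pc = R·M0+t = (-0.07965, +0.00355, +0.52339); u = 457.9·(-0.07965)/0.52339 + 308.3 = 238.6201, v = 698.4·(+0.00355)/0.52339 + 247.8 = 252.5372
M1: Pc = R·M1+t = (+0.00374, +0.05104, +0.48331); u = 457.9·(+0.00374)/0.48331 + 308.3 = 311.8481, v = 698.4·(+0.05104)/0.48331 + 247.8 = 321.5544
M2: Pc = R·M2+t = (+0.05645, -0.03855, +0.48681); u = 457.9·(+0.05645)/0.48681 + 308.3 = 361.3942, v = 698.4·(-0.03855)/0.48681 + 247.8 = 192.4939
M3: Pc = R·M3+t = (-0.02694, -0.08604, +0.52689); u = 457.9·(-0.02694)/0.52689 + 308.3 = 284.8832, v = 698.4·(-0.08604)/0.52689 + 247.8 = 133.7532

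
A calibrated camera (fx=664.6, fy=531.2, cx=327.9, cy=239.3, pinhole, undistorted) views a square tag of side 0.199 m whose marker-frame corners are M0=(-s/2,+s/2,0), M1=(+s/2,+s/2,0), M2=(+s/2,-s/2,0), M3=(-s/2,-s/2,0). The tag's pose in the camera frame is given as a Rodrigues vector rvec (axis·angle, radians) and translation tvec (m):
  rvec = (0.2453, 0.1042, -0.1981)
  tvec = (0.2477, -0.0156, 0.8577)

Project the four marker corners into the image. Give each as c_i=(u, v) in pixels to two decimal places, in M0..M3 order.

Intrinsics K: fx=664.6, fy=531.2, cx=327.9, cy=239.3
Marker side s = 0.199 m; corners in marker frame (Z=0):
  M0 = (-0.0995, +0.0995, 0)
  M1 = (+0.0995, +0.0995, 0)
  M2 = (+0.0995, -0.0995, 0)
  M3 = (-0.0995, -0.0995, 0)
rvec = (0.2453, 0.1042, -0.1981), |rvec| = θ = 0.33207 rad = 19.026°
Rodrigues: sinθ=0.32600, 1−cosθ=0.05463; R = I + sinθ·[k]× + (1−cosθ)·[k]×²:
    [+0.97518 +0.20714 +0.07822]
    [-0.18182 +0.95075 -0.25104]
    [-0.12637 +0.23059 +0.96481]
t = (0.2477, -0.0156, 0.8577) m
M0: Pc = R·M0+t = (+0.17128, +0.09709, +0.89322); u = 664.6·(+0.17128)/0.89322 + 327.9 = 455.3415, v = 531.2·(+0.09709)/0.89322 + 239.3 = 297.0398
M1: Pc = R·M1+t = (+0.36534, +0.06091, +0.86807); u = 664.6·(+0.36534)/0.86807 + 327.9 = 607.6074, v = 531.2·(+0.06091)/0.86807 + 239.3 = 276.5720
M2: Pc = R·M2+t = (+0.32412, -0.12829, +0.82218); u = 664.6·(+0.32412)/0.82218 + 327.9 = 589.8977, v = 531.2·(-0.12829)/0.82218 + 239.3 = 156.4137
M3: Pc = R·M3+t = (+0.13006, -0.09211, +0.84733); u = 664.6·(+0.13006)/0.84733 + 327.9 = 429.9113, v = 531.2·(-0.09211)/0.84733 + 239.3 = 181.5561

c0=(455.34, 297.04) c1=(607.61, 276.57) c2=(589.90, 156.41) c3=(429.91, 181.56)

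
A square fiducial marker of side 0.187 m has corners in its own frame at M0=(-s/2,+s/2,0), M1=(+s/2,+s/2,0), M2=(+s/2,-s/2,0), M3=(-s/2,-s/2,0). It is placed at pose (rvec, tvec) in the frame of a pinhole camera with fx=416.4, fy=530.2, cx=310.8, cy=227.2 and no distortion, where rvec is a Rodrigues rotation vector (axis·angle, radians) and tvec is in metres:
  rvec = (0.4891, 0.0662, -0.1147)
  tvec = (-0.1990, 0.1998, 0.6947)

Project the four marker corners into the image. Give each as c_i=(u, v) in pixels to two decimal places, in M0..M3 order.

c0=(154.68, 433.52) c1=(256.84, 425.55) c2=(234.32, 317.16) c3=(119.28, 328.97)

Intrinsics K: fx=416.4, fy=530.2, cx=310.8, cy=227.2
Marker side s = 0.187 m; corners in marker frame (Z=0):
  M0 = (-0.0935, +0.0935, 0)
  M1 = (+0.0935, +0.0935, 0)
  M2 = (+0.0935, -0.0935, 0)
  M3 = (-0.0935, -0.0935, 0)
rvec = (0.4891, 0.0662, -0.1147), |rvec| = θ = 0.50671 rad = 29.032°
Rodrigues: sinθ=0.48531, 1−cosθ=0.12566; R = I + sinθ·[k]× + (1−cosθ)·[k]×²:
    [+0.99142 +0.12570 +0.03595]
    [-0.09401 +0.87649 -0.47215]
    [-0.09086 +0.46472 +0.88078]
t = (-0.1990, 0.1998, 0.6947) m
M0: Pc = R·M0+t = (-0.27994, +0.29054, +0.74665); u = 416.4·(-0.27994)/0.74665 + 310.8 = 154.6768, v = 530.2·(+0.29054)/0.74665 + 227.2 = 433.5160
M1: Pc = R·M1+t = (-0.09455, +0.27296, +0.72966); u = 416.4·(-0.09455)/0.72966 + 310.8 = 256.8425, v = 530.2·(+0.27296)/0.72966 + 227.2 = 425.5461
M2: Pc = R·M2+t = (-0.11806, +0.10906, +0.64275); u = 416.4·(-0.11806)/0.64275 + 310.8 = 234.3192, v = 530.2·(+0.10906)/0.64275 + 227.2 = 317.1611
M3: Pc = R·M3+t = (-0.30345, +0.12664, +0.65974); u = 416.4·(-0.30345)/0.65974 + 310.8 = 119.2760, v = 530.2·(+0.12664)/0.65974 + 227.2 = 328.9721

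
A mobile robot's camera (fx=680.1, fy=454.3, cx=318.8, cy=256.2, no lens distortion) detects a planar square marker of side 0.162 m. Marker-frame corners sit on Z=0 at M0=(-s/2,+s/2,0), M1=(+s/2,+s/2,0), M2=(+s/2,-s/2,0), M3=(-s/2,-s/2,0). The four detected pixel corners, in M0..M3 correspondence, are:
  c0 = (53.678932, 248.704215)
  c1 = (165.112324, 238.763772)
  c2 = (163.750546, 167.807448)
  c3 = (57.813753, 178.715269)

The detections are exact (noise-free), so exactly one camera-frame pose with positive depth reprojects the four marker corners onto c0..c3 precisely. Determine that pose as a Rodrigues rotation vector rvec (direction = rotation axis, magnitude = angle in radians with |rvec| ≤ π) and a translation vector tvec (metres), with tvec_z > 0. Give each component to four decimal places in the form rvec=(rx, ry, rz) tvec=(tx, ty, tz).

rvec=(-0.2998, 0.1441, -0.1035) tvec=(-0.2952, -0.1025, 0.9594)

Intrinsics K: fx=680.1, fy=454.3, cx=318.8, cy=256.2
Marker side s = 0.162 m; corners in marker frame (Z=0):
  M0 = (-0.0810, +0.0810, 0)
  M1 = (+0.0810, +0.0810, 0)
  M2 = (+0.0810, -0.0810, 0)
  M3 = (-0.0810, -0.0810, 0)
Detected image corners:
  c0 = (53.678932, 248.704215) px
  c1 = (165.112324, 238.763772) px
  c2 = (163.750546, 167.807448) px
  c3 = (57.813753, 178.715269) px
Planar DLT: solve 8×8 A·h = b for H (H[2,2]=1):
  H  [+656.02516 -43.29108 +109.52918]
  H  [-91.76882 +369.54628 +207.65726]
  H  [-0.13116 -0.31386 +1.00000]
B = K⁻¹H; ‖b₁‖=1.042325, ‖b₂‖=1.042325; λ = 2/(‖b₁‖+‖b₂‖) = 0.959394, sign → tz>0 ⇒ λ=+0.959394
r₁ = λ·B[:,0] = (+0.98442,-0.12283,-0.12583); r₂ = λ·B[:,1] = (+0.08008,+0.95022,-0.30111)
r₃ = r₁×r₂ = (+0.15656,+0.28634,+0.94525); SVD([r₁ r₂ r₃]) → R = UVᵀ:
  R  [+0.98442 +0.08008 +0.15656]
  R  [-0.12283 +0.95022 +0.28634]
  R  [-0.12583 -0.30111 +0.94525]
t = (-0.29521, -0.10251, +0.95939) m
tr R = 2.879888; θ = arccos((tr R − 1)/2) = 0.348330 rad = 19.958°
axis k = ((R−Rᵀ)₃₂, (R−Rᵀ)₁₃, (R−Rᵀ)₂₁) / (2 sinθ) = (-0.860541, +0.413663, -0.297240)
rvec = θ·k = (-0.299752, +0.144091, -0.103538)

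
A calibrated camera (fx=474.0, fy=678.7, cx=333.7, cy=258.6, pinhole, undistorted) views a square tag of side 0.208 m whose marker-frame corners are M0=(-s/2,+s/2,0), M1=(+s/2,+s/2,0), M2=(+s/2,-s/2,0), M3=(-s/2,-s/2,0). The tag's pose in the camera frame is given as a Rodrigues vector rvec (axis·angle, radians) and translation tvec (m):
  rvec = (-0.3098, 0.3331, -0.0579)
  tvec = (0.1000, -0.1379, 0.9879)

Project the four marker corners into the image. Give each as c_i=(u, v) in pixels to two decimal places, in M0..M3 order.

c0=(334.84, 239.45) c1=(435.71, 221.80) c2=(428.56, 88.21) c3=(334.29, 113.03)

Intrinsics K: fx=474.0, fy=678.7, cx=333.7, cy=258.6
Marker side s = 0.208 m; corners in marker frame (Z=0):
  M0 = (-0.1040, +0.1040, 0)
  M1 = (+0.1040, +0.1040, 0)
  M2 = (+0.1040, -0.1040, 0)
  M3 = (-0.1040, -0.1040, 0)
rvec = (-0.3098, 0.3331, -0.0579), |rvec| = θ = 0.45857 rad = 26.274°
Rodrigues: sinθ=0.44266, 1−cosθ=0.10331; R = I + sinθ·[k]× + (1−cosθ)·[k]×²:
    [+0.94384 +0.00519 +0.33036]
    [-0.10659 +0.95120 +0.28958]
    [-0.31274 -0.30853 +0.89833]
t = (0.1000, -0.1379, 0.9879) m
M0: Pc = R·M0+t = (+0.00238, -0.02789, +0.98834); u = 474.0·(+0.00238)/0.98834 + 333.7 = 334.8417, v = 678.7·(-0.02789)/0.98834 + 258.6 = 239.4479
M1: Pc = R·M1+t = (+0.19870, -0.05006, +0.92329); u = 474.0·(+0.19870)/0.92329 + 333.7 = 435.7088, v = 678.7·(-0.05006)/0.92329 + 258.6 = 221.8009
M2: Pc = R·M2+t = (+0.19762, -0.24791, +0.98746); u = 474.0·(+0.19762)/0.98746 + 333.7 = 428.5609, v = 678.7·(-0.24791)/0.98746 + 258.6 = 88.2070
M3: Pc = R·M3+t = (+0.00130, -0.22574, +1.05251); u = 474.0·(+0.00130)/1.05251 + 333.7 = 334.2857, v = 678.7·(-0.22574)/1.05251 + 258.6 = 113.0346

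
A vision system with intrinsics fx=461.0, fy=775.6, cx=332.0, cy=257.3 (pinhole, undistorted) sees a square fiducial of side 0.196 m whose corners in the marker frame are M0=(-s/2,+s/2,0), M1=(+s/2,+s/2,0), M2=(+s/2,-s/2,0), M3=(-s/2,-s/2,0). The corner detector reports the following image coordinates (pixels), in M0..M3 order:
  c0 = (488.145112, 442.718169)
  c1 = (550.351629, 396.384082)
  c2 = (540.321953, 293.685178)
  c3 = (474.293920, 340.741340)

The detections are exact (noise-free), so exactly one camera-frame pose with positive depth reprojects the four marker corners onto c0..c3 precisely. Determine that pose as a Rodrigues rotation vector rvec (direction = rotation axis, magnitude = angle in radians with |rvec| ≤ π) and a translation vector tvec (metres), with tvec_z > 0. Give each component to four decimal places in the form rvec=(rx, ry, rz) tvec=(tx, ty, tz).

Intrinsics K: fx=461.0, fy=775.6, cx=332.0, cy=257.3
Marker side s = 0.196 m; corners in marker frame (Z=0):
  M0 = (-0.0980, +0.0980, 0)
  M1 = (+0.0980, +0.0980, 0)
  M2 = (+0.0980, -0.0980, 0)
  M3 = (-0.0980, -0.0980, 0)
Detected image corners:
  c0 = (488.145112, 442.718169) px
  c1 = (550.351629, 396.384082) px
  c2 = (540.321953, 293.685178) px
  c3 = (474.293920, 340.741340) px
Planar DLT: solve 8×8 A·h = b for H (H[2,2]=1):
  H  [+375.46569 +207.86110 +513.74329]
  H  [-203.30080 +627.67392 +369.60194]
  H  [+0.09471 +0.28645 +1.00000]
B = K⁻¹H; ‖b₁‖=0.807484, ‖b₂‖=0.807484; λ = 2/(‖b₁‖+‖b₂‖) = 1.238415, sign → tz>0 ⇒ λ=+1.238415
r₁ = λ·B[:,0] = (+0.92417,-0.36352,+0.11729); r₂ = λ·B[:,1] = (+0.30291,+0.88453,+0.35475)
r₃ = r₁×r₂ = (-0.23270,-0.29232,+0.92758); SVD([r₁ r₂ r₃]) → R = UVᵀ:
  R  [+0.92417 +0.30291 -0.23270]
  R  [-0.36352 +0.88453 -0.29232]
  R  [+0.11729 +0.35475 +0.92758]
t = (+0.48823, +0.17931, +1.23841) m
tr R = 2.736281; θ = arccos((tr R − 1)/2) = 0.519353 rad = 29.757°
axis k = ((R−Rᵀ)₃₂, (R−Rᵀ)₁₃, (R−Rᵀ)₂₁) / (2 sinθ) = (+0.651874, -0.352583, -0.671376)
rvec = θ·k = (+0.338552, -0.183115, -0.348681)

rvec=(0.3386, -0.1831, -0.3487) tvec=(0.4882, 0.1793, 1.2384)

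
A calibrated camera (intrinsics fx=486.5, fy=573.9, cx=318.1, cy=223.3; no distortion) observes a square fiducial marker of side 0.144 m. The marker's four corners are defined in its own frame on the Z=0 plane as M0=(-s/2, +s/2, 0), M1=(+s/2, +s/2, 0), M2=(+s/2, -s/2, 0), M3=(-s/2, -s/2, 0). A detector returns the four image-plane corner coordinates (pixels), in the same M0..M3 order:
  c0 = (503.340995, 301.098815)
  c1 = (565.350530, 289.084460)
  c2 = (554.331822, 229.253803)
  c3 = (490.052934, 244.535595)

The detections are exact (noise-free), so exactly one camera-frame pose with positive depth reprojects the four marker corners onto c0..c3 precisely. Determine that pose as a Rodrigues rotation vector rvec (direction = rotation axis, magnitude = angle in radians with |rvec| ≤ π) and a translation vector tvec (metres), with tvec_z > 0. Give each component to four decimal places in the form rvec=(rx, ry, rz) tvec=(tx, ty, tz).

rvec=(0.4451, 0.3280, -0.3132) tvec=(0.5078, 0.0893, 1.1788)

Intrinsics K: fx=486.5, fy=573.9, cx=318.1, cy=223.3
Marker side s = 0.144 m; corners in marker frame (Z=0):
  M0 = (-0.0720, +0.0720, 0)
  M1 = (+0.0720, +0.0720, 0)
  M2 = (+0.0720, -0.0720, 0)
  M3 = (-0.0720, -0.0720, 0)
Detected image corners:
  c0 = (503.340995, 301.098815) px
  c1 = (565.350530, 289.084460) px
  c2 = (554.331822, 229.253803) px
  c3 = (490.052934, 244.535595) px
Planar DLT: solve 8×8 A·h = b for H (H[2,2]=1):
  H  [+270.83671 +248.65920 +527.68425]
  H  [-178.85813 +486.50412 +266.79968]
  H  [-0.31705 +0.31060 +1.00000]
B = K⁻¹H; ‖b₁‖=0.848343, ‖b₂‖=0.848343; λ = 2/(‖b₁‖+‖b₂‖) = 1.178768, sign → tz>0 ⇒ λ=+1.178768
r₁ = λ·B[:,0] = (+0.90059,-0.22195,-0.37373); r₂ = λ·B[:,1] = (+0.36310,+0.85680,+0.36613)
r₃ = r₁×r₂ = (+0.23895,-0.46543,+0.85222); SVD([r₁ r₂ r₃]) → R = UVᵀ:
  R  [+0.90059 +0.36310 +0.23895]
  R  [-0.22195 +0.85680 -0.46543]
  R  [-0.37373 +0.36613 +0.85222]
t = (+0.50781, +0.08935, +1.17877) m
tr R = 2.609613; θ = arccos((tr R − 1)/2) = 0.635447 rad = 36.408°
axis k = ((R−Rᵀ)₃₂, (R−Rᵀ)₁₃, (R−Rᵀ)₂₁) / (2 sinθ) = (+0.700509, +0.516127, -0.492849)
rvec = θ·k = (+0.445136, +0.327971, -0.313180)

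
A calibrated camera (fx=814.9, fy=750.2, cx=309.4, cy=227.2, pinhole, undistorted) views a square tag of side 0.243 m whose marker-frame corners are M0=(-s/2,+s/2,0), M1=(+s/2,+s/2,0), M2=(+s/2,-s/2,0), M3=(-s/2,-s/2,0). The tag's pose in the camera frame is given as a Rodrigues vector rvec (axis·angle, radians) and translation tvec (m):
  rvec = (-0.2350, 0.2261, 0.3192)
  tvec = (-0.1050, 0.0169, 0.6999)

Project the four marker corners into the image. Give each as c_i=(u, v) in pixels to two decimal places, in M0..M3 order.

c0=(12.31, 327.64) c1=(267.42, 416.95) c2=(365.90, 161.15) c3=(118.43, 98.38)

Intrinsics K: fx=814.9, fy=750.2, cx=309.4, cy=227.2
Marker side s = 0.243 m; corners in marker frame (Z=0):
  M0 = (-0.1215, +0.1215, 0)
  M1 = (+0.1215, +0.1215, 0)
  M2 = (+0.1215, -0.1215, 0)
  M3 = (-0.1215, -0.1215, 0)
rvec = (-0.2350, 0.2261, 0.3192), |rvec| = θ = 0.45633 rad = 26.146°
Rodrigues: sinθ=0.44065, 1−cosθ=0.10232; R = I + sinθ·[k]× + (1−cosθ)·[k]×²:
    [+0.92481 -0.33435 +0.18147]
    [+0.28213 +0.92280 +0.26239]
    [-0.25519 -0.19146 +0.94774]
t = (-0.1050, 0.0169, 0.6999) m
M0: Pc = R·M0+t = (-0.25799, +0.09474, +0.70764); u = 814.9·(-0.25799)/0.70764 + 309.4 = 12.3092, v = 750.2·(+0.09474)/0.70764 + 227.2 = 327.6390
M1: Pc = R·M1+t = (-0.03326, +0.16330, +0.64563); u = 814.9·(-0.03326)/0.64563 + 309.4 = 267.4224, v = 750.2·(+0.16330)/0.64563 + 227.2 = 416.9468
M2: Pc = R·M2+t = (+0.04799, -0.06094, +0.69216); u = 814.9·(+0.04799)/0.69216 + 309.4 = 365.8977, v = 750.2·(-0.06094)/0.69216 + 227.2 = 161.1483
M3: Pc = R·M3+t = (-0.17674, -0.12950, +0.75417); u = 814.9·(-0.17674)/0.75417 + 309.4 = 118.4257, v = 750.2·(-0.12950)/0.75417 + 227.2 = 98.3832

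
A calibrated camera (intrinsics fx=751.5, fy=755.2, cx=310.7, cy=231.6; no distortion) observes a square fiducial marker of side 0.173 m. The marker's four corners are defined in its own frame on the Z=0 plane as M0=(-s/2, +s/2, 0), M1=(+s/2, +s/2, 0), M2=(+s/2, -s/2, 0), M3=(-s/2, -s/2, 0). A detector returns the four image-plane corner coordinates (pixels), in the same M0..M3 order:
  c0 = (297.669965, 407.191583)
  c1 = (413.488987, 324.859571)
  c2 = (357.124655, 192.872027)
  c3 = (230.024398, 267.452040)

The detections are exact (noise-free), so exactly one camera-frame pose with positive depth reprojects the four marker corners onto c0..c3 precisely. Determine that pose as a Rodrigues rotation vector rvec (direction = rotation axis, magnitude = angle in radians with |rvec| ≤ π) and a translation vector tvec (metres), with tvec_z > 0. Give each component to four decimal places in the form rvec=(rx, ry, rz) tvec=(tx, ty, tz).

rvec=(0.1398, -0.4793, -0.4677) tvec=(0.0191, 0.0733, 0.8324)

Intrinsics K: fx=751.5, fy=755.2, cx=310.7, cy=231.6
Marker side s = 0.173 m; corners in marker frame (Z=0):
  M0 = (-0.0865, +0.0865, 0)
  M1 = (+0.0865, +0.0865, 0)
  M2 = (+0.0865, -0.0865, 0)
  M3 = (-0.0865, -0.0865, 0)
Detected image corners:
  c0 = (297.669965, 407.191583) px
  c1 = (413.488987, 324.859571) px
  c2 = (357.124655, 192.872027) px
  c3 = (230.024398, 267.452040) px
Planar DLT: solve 8×8 A·h = b for H (H[2,2]=1):
  H  [+861.67018 +449.39496 +327.93615]
  H  [-306.74753 +869.22182 +298.08941]
  H  [+0.49416 +0.28461 +1.00000]
B = K⁻¹H; ‖b₁‖=1.201322, ‖b₂‖=1.201322; λ = 2/(‖b₁‖+‖b₂‖) = 0.832416, sign → tz>0 ⇒ λ=+0.832416
r₁ = λ·B[:,0] = (+0.78438,-0.46426,+0.41135); r₂ = λ·B[:,1] = (+0.39983,+0.88544,+0.23692)
r₃ = r₁×r₂ = (-0.47422,-0.02136,+0.88015); SVD([r₁ r₂ r₃]) → R = UVᵀ:
  R  [+0.78438 +0.39983 -0.47422]
  R  [-0.46426 +0.88544 -0.02136]
  R  [+0.41135 +0.23692 +0.88015]
t = (+0.01909, +0.07329, +0.83242) m
tr R = 2.549970; θ = arccos((tr R − 1)/2) = 0.684105 rad = 39.196°
axis k = ((R−Rᵀ)₃₂, (R−Rᵀ)₁₃, (R−Rᵀ)₂₁) / (2 sinθ) = (+0.204340, -0.700629, -0.683641)
rvec = θ·k = (+0.139790, -0.479303, -0.467682)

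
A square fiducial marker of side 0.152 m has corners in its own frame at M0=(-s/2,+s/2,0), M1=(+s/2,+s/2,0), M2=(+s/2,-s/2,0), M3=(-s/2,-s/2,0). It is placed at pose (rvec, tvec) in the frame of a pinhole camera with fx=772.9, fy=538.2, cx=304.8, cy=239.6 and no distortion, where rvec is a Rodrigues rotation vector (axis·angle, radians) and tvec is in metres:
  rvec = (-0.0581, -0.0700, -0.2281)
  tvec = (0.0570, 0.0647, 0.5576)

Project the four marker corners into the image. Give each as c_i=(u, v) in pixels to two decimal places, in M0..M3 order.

c0=(305.46, 392.41) c1=(509.44, 356.55) c2=(459.52, 214.72) c3=(257.28, 247.16)

Intrinsics K: fx=772.9, fy=538.2, cx=304.8, cy=239.6
Marker side s = 0.152 m; corners in marker frame (Z=0):
  M0 = (-0.0760, +0.0760, 0)
  M1 = (+0.0760, +0.0760, 0)
  M2 = (+0.0760, -0.0760, 0)
  M3 = (-0.0760, -0.0760, 0)
rvec = (-0.0581, -0.0700, -0.2281), |rvec| = θ = 0.24557 rad = 14.070°
Rodrigues: sinθ=0.24311, 1−cosθ=0.03000; R = I + sinθ·[k]× + (1−cosθ)·[k]×²:
    [+0.97168 +0.22784 -0.06271]
    [-0.22379 +0.97244 +0.06546]
    [+0.07589 -0.04957 +0.99588]
t = (0.0570, 0.0647, 0.5576) m
M0: Pc = R·M0+t = (+0.00047, +0.15561, +0.54806); u = 772.9·(+0.00047)/0.54806 + 304.8 = 305.4602, v = 538.2·(+0.15561)/0.54806 + 239.6 = 392.4124
M1: Pc = R·M1+t = (+0.14816, +0.12160, +0.55960); u = 772.9·(+0.14816)/0.55960 + 304.8 = 509.4378, v = 538.2·(+0.12160)/0.55960 + 239.6 = 356.5470
M2: Pc = R·M2+t = (+0.11353, -0.02621, +0.56714); u = 772.9·(+0.11353)/0.56714 + 304.8 = 459.5228, v = 538.2·(-0.02621)/0.56714 + 239.6 = 214.7241
M3: Pc = R·M3+t = (-0.03416, +0.00780, +0.55560); u = 772.9·(-0.03416)/0.55560 + 304.8 = 257.2753, v = 538.2·(+0.00780)/0.55560 + 239.6 = 247.1586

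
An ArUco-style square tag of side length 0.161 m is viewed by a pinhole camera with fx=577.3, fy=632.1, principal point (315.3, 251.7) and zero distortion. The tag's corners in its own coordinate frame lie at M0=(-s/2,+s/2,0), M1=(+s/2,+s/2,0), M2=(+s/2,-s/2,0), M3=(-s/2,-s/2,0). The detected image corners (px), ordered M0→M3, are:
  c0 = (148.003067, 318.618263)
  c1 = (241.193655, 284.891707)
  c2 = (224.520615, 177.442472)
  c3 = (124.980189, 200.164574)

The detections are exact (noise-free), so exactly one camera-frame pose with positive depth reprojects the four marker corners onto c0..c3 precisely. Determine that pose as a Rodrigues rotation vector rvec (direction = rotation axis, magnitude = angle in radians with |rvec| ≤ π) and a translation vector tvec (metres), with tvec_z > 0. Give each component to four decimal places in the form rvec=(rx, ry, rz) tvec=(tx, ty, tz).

rvec=(0.1860, -0.6602, -0.2073) tvec=(-0.1930, -0.0082, 0.8720)

Intrinsics K: fx=577.3, fy=632.1, cx=315.3, cy=251.7
Marker side s = 0.161 m; corners in marker frame (Z=0):
  M0 = (-0.0805, +0.0805, 0)
  M1 = (+0.0805, +0.0805, 0)
  M2 = (+0.0805, -0.0805, 0)
  M3 = (-0.0805, -0.0805, 0)
Detected image corners:
  c0 = (148.003067, 318.618263) px
  c1 = (241.193655, 284.891707) px
  c2 = (224.520615, 177.442472) px
  c3 = (124.980189, 200.164574) px
Planar DLT: solve 8×8 A·h = b for H (H[2,2]=1):
  H  [+722.35846 +172.20374 +187.50015]
  H  [-11.03289 +766.10960 +245.74567]
  H  [+0.67278 +0.27071 +1.00000]
B = K⁻¹H; ‖b₁‖=1.146822, ‖b₂‖=1.146822; λ = 2/(‖b₁‖+‖b₂‖) = 0.871975, sign → tz>0 ⇒ λ=+0.871975
r₁ = λ·B[:,0] = (+0.77067,-0.24882,+0.58664); r₂ = λ·B[:,1] = (+0.13118,+0.96285,+0.23605)
r₃ = r₁×r₂ = (-0.62358,-0.10496,+0.77468); SVD([r₁ r₂ r₃]) → R = UVᵀ:
  R  [+0.77067 +0.13118 -0.62358]
  R  [-0.24882 +0.96285 -0.10496]
  R  [+0.58664 +0.23605 +0.77468]
t = (-0.19303, -0.00821, +0.87198) m
tr R = 2.508199; θ = arccos((tr R − 1)/2) = 0.716515 rad = 41.053°
axis k = ((R−Rᵀ)₃₂, (R−Rᵀ)₁₃, (R−Rᵀ)₂₁) / (2 sinθ) = (+0.259614, -0.921361, -0.289300)
rvec = θ·k = (+0.186017, -0.660169, -0.207287)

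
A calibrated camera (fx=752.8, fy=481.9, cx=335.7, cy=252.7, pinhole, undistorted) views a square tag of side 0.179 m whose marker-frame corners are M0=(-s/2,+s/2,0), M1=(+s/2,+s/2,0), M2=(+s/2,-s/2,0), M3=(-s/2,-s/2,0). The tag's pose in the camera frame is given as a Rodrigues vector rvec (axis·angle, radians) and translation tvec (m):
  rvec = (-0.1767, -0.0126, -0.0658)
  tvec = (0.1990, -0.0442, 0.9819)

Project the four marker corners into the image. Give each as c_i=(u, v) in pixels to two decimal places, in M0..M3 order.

c0=(425.96, 277.41) c1=(564.57, 271.60) c2=(548.42, 186.21) c3=(414.12, 191.56)

Intrinsics K: fx=752.8, fy=481.9, cx=335.7, cy=252.7
Marker side s = 0.179 m; corners in marker frame (Z=0):
  M0 = (-0.0895, +0.0895, 0)
  M1 = (+0.0895, +0.0895, 0)
  M2 = (+0.0895, -0.0895, 0)
  M3 = (-0.0895, -0.0895, 0)
rvec = (-0.1767, -0.0126, -0.0658), |rvec| = θ = 0.18897 rad = 10.827°
Rodrigues: sinθ=0.18785, 1−cosθ=0.01780; R = I + sinθ·[k]× + (1−cosθ)·[k]×²:
    [+0.99776 +0.06652 -0.00673]
    [-0.06430 +0.98228 +0.17606]
    [+0.01832 -0.17524 +0.98436]
t = (0.1990, -0.0442, 0.9819) m
M0: Pc = R·M0+t = (+0.11565, +0.04947, +0.96458); u = 752.8·(+0.11565)/0.96458 + 335.7 = 425.9615, v = 481.9·(+0.04947)/0.96458 + 252.7 = 277.4144
M1: Pc = R·M1+t = (+0.29425, +0.03796, +0.96786); u = 752.8·(+0.29425)/0.96786 + 335.7 = 564.5706, v = 481.9·(+0.03796)/0.96786 + 252.7 = 271.6000
M2: Pc = R·M2+t = (+0.28235, -0.13787, +0.99922); u = 752.8·(+0.28235)/0.99922 + 335.7 = 548.4155, v = 481.9·(-0.13787)/0.99922 + 252.7 = 186.2095
M3: Pc = R·M3+t = (+0.10375, -0.12636, +0.99594); u = 752.8·(+0.10375)/0.99594 + 335.7 = 414.1187, v = 481.9·(-0.12636)/0.99594 + 252.7 = 191.5596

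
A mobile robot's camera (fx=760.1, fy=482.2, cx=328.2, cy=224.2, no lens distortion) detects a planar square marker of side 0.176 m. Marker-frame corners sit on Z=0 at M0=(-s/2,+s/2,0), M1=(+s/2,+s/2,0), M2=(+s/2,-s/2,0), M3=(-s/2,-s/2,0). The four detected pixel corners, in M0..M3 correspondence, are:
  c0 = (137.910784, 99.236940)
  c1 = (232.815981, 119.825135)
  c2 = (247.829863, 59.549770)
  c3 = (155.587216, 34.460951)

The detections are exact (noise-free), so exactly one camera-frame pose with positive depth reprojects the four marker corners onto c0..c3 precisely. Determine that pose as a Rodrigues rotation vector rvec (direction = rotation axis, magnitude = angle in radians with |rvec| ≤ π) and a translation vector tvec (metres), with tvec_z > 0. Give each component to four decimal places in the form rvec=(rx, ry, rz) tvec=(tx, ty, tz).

rvec=(-0.0639, -0.6153, 0.1683) tvec=(-0.2259, -0.3907, 1.2928)

Intrinsics K: fx=760.1, fy=482.2, cx=328.2, cy=224.2
Marker side s = 0.176 m; corners in marker frame (Z=0):
  M0 = (-0.0880, +0.0880, 0)
  M1 = (+0.0880, +0.0880, 0)
  M2 = (+0.0880, -0.0880, 0)
  M3 = (-0.0880, -0.0880, 0)
Detected image corners:
  c0 = (137.910784, 99.236940) px
  c1 = (232.815981, 119.825135) px
  c2 = (247.829863, 59.549770) px
  c3 = (155.587216, 34.460951) px
Planar DLT: solve 8×8 A·h = b for H (H[2,2]=1):
  H  [+616.76188 -108.99297 +195.40839]
  H  [+164.29466 +348.12584 +78.47696]
  H  [+0.43996 -0.08482 +1.00000]
B = K⁻¹H; ‖b₁‖=0.773504, ‖b₂‖=0.773504; λ = 2/(‖b₁‖+‖b₂‖) = 1.292818, sign → tz>0 ⇒ λ=+1.292818
r₁ = λ·B[:,0] = (+0.80343,+0.17603,+0.56879); r₂ = λ·B[:,1] = (-0.13803,+0.98434,-0.10966)
r₃ = r₁×r₂ = (-0.57918,+0.00959,+0.81514); SVD([r₁ r₂ r₃]) → R = UVᵀ:
  R  [+0.80343 -0.13803 -0.57918]
  R  [+0.17603 +0.98434 +0.00959]
  R  [+0.56879 -0.10966 +0.81514]
t = (-0.22586, -0.39070, +1.29282) m
tr R = 2.602905; θ = arccos((tr R − 1)/2) = 0.641077 rad = 36.731°
axis k = ((R−Rᵀ)₃₂, (R−Rᵀ)₁₃, (R−Rᵀ)₂₁) / (2 sinθ) = (-0.099693, -0.959750, +0.262566)
rvec = θ·k = (-0.063911, -0.615273, +0.168325)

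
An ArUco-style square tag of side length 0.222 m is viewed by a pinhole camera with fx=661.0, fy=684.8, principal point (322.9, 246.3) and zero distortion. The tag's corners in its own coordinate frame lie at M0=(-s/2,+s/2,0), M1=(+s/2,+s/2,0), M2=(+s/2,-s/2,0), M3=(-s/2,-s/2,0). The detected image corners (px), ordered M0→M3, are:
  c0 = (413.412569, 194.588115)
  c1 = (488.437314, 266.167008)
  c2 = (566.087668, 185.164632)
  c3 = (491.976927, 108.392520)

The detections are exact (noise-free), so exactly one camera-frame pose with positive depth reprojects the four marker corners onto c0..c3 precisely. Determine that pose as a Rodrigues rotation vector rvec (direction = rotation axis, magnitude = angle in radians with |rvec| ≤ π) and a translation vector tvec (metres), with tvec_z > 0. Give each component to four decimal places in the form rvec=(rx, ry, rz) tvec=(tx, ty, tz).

rvec=(0.2444, -0.1601, 0.7242) tvec=(0.3390, -0.1105, 1.3399)

Intrinsics K: fx=661.0, fy=684.8, cx=322.9, cy=246.3
Marker side s = 0.222 m; corners in marker frame (Z=0):
  M0 = (-0.1110, +0.1110, 0)
  M1 = (+0.1110, +0.1110, 0)
  M2 = (+0.1110, -0.1110, 0)
  M3 = (-0.1110, -0.1110, 0)
Detected image corners:
  c0 = (413.412569, 194.588115) px
  c1 = (488.437314, 266.167008) px
  c2 = (566.087668, 185.164632) px
  c3 = (491.976927, 108.392520) px
Planar DLT: solve 8×8 A·h = b for H (H[2,2]=1):
  H  [+419.42222 -291.38228 +490.14942]
  H  [+366.10173 +399.60217 +189.85173]
  H  [+0.17042 +0.12330 +1.00000]
B = K⁻¹H; ‖b₁‖=0.746308, ‖b₂‖=0.746308; λ = 2/(‖b₁‖+‖b₂‖) = 1.339929, sign → tz>0 ⇒ λ=+1.339929
r₁ = λ·B[:,0] = (+0.73867,+0.63421,+0.22835); r₂ = λ·B[:,1] = (-0.67137,+0.72247,+0.16521)
r₃ = r₁×r₂ = (-0.06020,-0.27535,+0.95946); SVD([r₁ r₂ r₃]) → R = UVᵀ:
  R  [+0.73867 -0.67137 -0.06020]
  R  [+0.63421 +0.72247 -0.27535]
  R  [+0.22835 +0.16521 +0.95946]
t = (+0.33904, -0.11045, +1.33993) m
tr R = 2.420597; θ = arccos((tr R − 1)/2) = 0.780874 rad = 44.741°
axis k = ((R−Rᵀ)₃₂, (R−Rᵀ)₁₃, (R−Rᵀ)₂₁) / (2 sinθ) = (+0.312941, -0.204968, +0.927392)
rvec = θ·k = (+0.244368, -0.160054, +0.724177)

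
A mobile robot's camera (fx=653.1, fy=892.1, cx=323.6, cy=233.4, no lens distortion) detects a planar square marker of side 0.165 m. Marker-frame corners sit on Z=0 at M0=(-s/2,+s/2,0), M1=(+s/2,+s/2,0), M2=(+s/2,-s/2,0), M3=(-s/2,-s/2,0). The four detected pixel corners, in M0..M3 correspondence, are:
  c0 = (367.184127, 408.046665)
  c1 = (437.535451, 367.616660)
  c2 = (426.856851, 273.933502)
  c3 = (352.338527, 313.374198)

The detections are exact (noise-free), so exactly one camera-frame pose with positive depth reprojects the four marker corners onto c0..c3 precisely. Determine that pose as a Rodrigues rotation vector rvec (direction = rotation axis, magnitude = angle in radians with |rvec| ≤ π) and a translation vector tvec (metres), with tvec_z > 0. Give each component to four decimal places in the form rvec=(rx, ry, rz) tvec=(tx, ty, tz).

rvec=(0.3889, -0.3289, -0.2781) tvec=(0.1469, 0.1592, 1.3119)

Intrinsics K: fx=653.1, fy=892.1, cx=323.6, cy=233.4
Marker side s = 0.165 m; corners in marker frame (Z=0):
  M0 = (-0.0825, +0.0825, 0)
  M1 = (+0.0825, +0.0825, 0)
  M2 = (+0.0825, -0.0825, 0)
  M3 = (-0.0825, -0.0825, 0)
Detected image corners:
  c0 = (367.184127, 408.046665) px
  c1 = (437.535451, 367.616660) px
  c2 = (426.856851, 273.933502) px
  c3 = (352.338527, 313.374198) px
Planar DLT: solve 8×8 A·h = b for H (H[2,2]=1):
  H  [+516.60223 +201.46947 +396.73207]
  H  [-175.05038 +677.71151 +341.63830]
  H  [+0.19680 +0.31398 +1.00000]
B = K⁻¹H; ‖b₁‖=0.762245, ‖b₂‖=0.762245; λ = 2/(‖b₁‖+‖b₂‖) = 1.311914, sign → tz>0 ⇒ λ=+1.311914
r₁ = λ·B[:,0] = (+0.90980,-0.32498,+0.25819); r₂ = λ·B[:,1] = (+0.20061,+0.88887,+0.41191)
r₃ = r₁×r₂ = (-0.36336,-0.32296,+0.87388); SVD([r₁ r₂ r₃]) → R = UVᵀ:
  R  [+0.90980 +0.20061 -0.36336]
  R  [-0.32498 +0.88887 -0.32296]
  R  [+0.25819 +0.41191 +0.87388]
t = (+0.14690, +0.15917, +1.31191) m
tr R = 2.672543; θ = arccos((tr R − 1)/2) = 0.580349 rad = 33.252°
axis k = ((R−Rᵀ)₃₂, (R−Rᵀ)₁₃, (R−Rᵀ)₂₁) / (2 sinθ) = (+0.670118, -0.566781, -0.479272)
rvec = θ·k = (+0.388902, -0.328931, -0.278145)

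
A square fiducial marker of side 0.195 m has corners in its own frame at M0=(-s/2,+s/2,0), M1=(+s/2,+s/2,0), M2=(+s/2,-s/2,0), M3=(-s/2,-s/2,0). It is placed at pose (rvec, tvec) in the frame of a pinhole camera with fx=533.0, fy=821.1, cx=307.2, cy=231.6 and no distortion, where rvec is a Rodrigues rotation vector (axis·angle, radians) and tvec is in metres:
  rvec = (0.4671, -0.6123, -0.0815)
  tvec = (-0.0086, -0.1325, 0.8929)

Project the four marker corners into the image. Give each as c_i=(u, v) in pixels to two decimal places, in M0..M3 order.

c0=(250.24, 208.40) c1=(342.32, 176.89) c2=(352.89, 13.02) c3=(252.17, 26.52)

Intrinsics K: fx=533.0, fy=821.1, cx=307.2, cy=231.6
Marker side s = 0.195 m; corners in marker frame (Z=0):
  M0 = (-0.0975, +0.0975, 0)
  M1 = (+0.0975, +0.0975, 0)
  M2 = (+0.0975, -0.0975, 0)
  M3 = (-0.0975, -0.0975, 0)
rvec = (0.4671, -0.6123, -0.0815), |rvec| = θ = 0.77443 rad = 44.371°
Rodrigues: sinθ=0.69931, 1−cosθ=0.28518; R = I + sinθ·[k]× + (1−cosθ)·[k]×²:
    [+0.81857 -0.06240 -0.57101]
    [-0.20959 +0.89309 -0.39806]
    [+0.53480 +0.44552 +0.71798]
t = (-0.0086, -0.1325, 0.8929) m
M0: Pc = R·M0+t = (-0.09449, -0.02499, +0.88419); u = 533.0·(-0.09449)/0.88419 + 307.2 = 250.2378, v = 821.1·(-0.02499)/0.88419 + 231.6 = 208.3950
M1: Pc = R·M1+t = (+0.06513, -0.06586, +0.98848); u = 533.0·(+0.06513)/0.98848 + 307.2 = 342.3168, v = 821.1·(-0.06586)/0.98848 + 231.6 = 176.8935
M2: Pc = R·M2+t = (+0.07729, -0.24001, +0.90161); u = 533.0·(+0.07729)/0.90161 + 307.2 = 352.8942, v = 821.1·(-0.24001)/0.90161 + 231.6 = 13.0190
M3: Pc = R·M3+t = (-0.08233, -0.19914, +0.79732); u = 533.0·(-0.08233)/0.79732 + 307.2 = 252.1657, v = 821.1·(-0.19914)/0.79732 + 231.6 = 26.5186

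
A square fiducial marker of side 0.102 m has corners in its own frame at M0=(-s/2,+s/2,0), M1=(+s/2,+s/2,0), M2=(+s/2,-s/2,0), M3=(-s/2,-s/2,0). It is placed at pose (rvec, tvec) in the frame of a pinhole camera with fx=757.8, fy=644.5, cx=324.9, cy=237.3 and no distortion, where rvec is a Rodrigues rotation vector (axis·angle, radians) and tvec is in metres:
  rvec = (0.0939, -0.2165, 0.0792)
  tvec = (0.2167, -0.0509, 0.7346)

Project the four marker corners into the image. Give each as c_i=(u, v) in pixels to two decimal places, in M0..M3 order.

c0=(494.14, 233.97) c1=(589.45, 240.05) c2=(601.75, 152.08) c3=(505.67, 143.20)

Intrinsics K: fx=757.8, fy=644.5, cx=324.9, cy=237.3
Marker side s = 0.102 m; corners in marker frame (Z=0):
  M0 = (-0.0510, +0.0510, 0)
  M1 = (+0.0510, +0.0510, 0)
  M2 = (+0.0510, -0.0510, 0)
  M3 = (-0.0510, -0.0510, 0)
rvec = (0.0939, -0.2165, 0.0792), |rvec| = θ = 0.24892 rad = 14.262°
Rodrigues: sinθ=0.24636, 1−cosθ=0.03082; R = I + sinθ·[k]× + (1−cosθ)·[k]×²:
    [+0.97356 -0.08850 -0.21057]
    [+0.06827 +0.99249 -0.10146]
    [+0.21797 +0.08440 +0.97230]
t = (0.2167, -0.0509, 0.7346) m
M0: Pc = R·M0+t = (+0.16253, -0.00376, +0.72779); u = 757.8·(+0.16253)/0.72779 + 324.9 = 494.1373, v = 644.5·(-0.00376)/0.72779 + 237.3 = 233.9661
M1: Pc = R·M1+t = (+0.26184, +0.00320, +0.75002); u = 757.8·(+0.26184)/0.75002 + 324.9 = 589.4541, v = 644.5·(+0.00320)/0.75002 + 237.3 = 240.0490
M2: Pc = R·M2+t = (+0.27087, -0.09804, +0.74141); u = 757.8·(+0.27087)/0.74141 + 324.9 = 601.7523, v = 644.5·(-0.09804)/0.74141 + 237.3 = 152.0791
M3: Pc = R·M3+t = (+0.17156, -0.10500, +0.71918); u = 757.8·(+0.17156)/0.71918 + 324.9 = 505.6747, v = 644.5·(-0.10500)/0.71918 + 237.3 = 143.2039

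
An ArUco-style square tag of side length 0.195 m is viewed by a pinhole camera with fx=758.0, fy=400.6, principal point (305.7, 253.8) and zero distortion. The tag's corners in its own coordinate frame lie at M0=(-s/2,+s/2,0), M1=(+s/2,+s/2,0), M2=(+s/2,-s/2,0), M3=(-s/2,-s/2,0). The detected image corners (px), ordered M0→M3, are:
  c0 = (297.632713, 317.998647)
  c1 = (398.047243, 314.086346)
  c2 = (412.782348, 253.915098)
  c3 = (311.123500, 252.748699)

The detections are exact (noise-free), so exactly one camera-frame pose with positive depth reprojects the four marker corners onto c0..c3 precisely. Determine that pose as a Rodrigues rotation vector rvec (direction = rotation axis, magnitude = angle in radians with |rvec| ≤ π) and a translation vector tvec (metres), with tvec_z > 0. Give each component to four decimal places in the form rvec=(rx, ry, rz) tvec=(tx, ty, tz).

rvec=(0.1731, -0.5286, 0.0652) tvec=(0.0819, 0.0945, 1.2128)

Intrinsics K: fx=758.0, fy=400.6, cx=305.7, cy=253.8
Marker side s = 0.195 m; corners in marker frame (Z=0):
  M0 = (-0.0975, +0.0975, 0)
  M1 = (+0.0975, +0.0975, 0)
  M2 = (+0.0975, -0.0975, 0)
  M3 = (-0.0975, -0.0975, 0)
Detected image corners:
  c0 = (297.632713, 317.998647) px
  c1 = (398.047243, 314.086346) px
  c2 = (412.782348, 253.915098) px
  c3 = (311.123500, 252.748699) px
Planar DLT: solve 8×8 A·h = b for H (H[2,2]=1):
  H  [+666.43702 -29.37005 +356.87158]
  H  [+111.79714 +355.66295 +285.03079]
  H  [+0.41798 +0.12154 +1.00000]
B = K⁻¹H; ‖b₁‖=0.824567, ‖b₂‖=0.824567; λ = 2/(‖b₁‖+‖b₂‖) = 1.212758, sign → tz>0 ⇒ λ=+1.212758
r₁ = λ·B[:,0] = (+0.86183,+0.01730,+0.50690); r₂ = λ·B[:,1] = (-0.10644,+0.98333,+0.14740)
r₃ = r₁×r₂ = (-0.49590,-0.18099,+0.84931); SVD([r₁ r₂ r₃]) → R = UVᵀ:
  R  [+0.86183 -0.10644 -0.49590]
  R  [+0.01730 +0.98333 -0.18099]
  R  [+0.50690 +0.14740 +0.84931]
t = (+0.08187, +0.09455, +1.21276) m
tr R = 2.694470; θ = arccos((tr R − 1)/2) = 0.560037 rad = 32.088°
axis k = ((R−Rᵀ)₃₂, (R−Rᵀ)₁₃, (R−Rᵀ)₂₁) / (2 sinθ) = (+0.309085, -0.943876, +0.116466)
rvec = θ·k = (+0.173099, -0.528606, +0.065225)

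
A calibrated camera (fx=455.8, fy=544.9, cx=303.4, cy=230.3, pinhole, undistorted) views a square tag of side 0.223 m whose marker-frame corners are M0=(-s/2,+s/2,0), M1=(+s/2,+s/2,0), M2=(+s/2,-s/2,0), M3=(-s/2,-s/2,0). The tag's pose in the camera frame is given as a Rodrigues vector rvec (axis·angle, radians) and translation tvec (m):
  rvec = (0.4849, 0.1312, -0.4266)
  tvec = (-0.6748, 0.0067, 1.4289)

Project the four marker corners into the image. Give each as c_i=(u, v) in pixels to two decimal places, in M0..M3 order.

Intrinsics K: fx=455.8, fy=544.9, cx=303.4, cy=230.3
Marker side s = 0.223 m; corners in marker frame (Z=0):
  M0 = (-0.1115, +0.1115, 0)
  M1 = (+0.1115, +0.1115, 0)
  M2 = (+0.1115, -0.1115, 0)
  M3 = (-0.1115, -0.1115, 0)
rvec = (0.4849, 0.1312, -0.4266), |rvec| = θ = 0.65904 rad = 37.760°
Rodrigues: sinθ=0.61236, 1−cosθ=0.20942; R = I + sinθ·[k]× + (1−cosθ)·[k]×²:
    [+0.90395 +0.42706 +0.02217]
    [-0.36571 +0.79888 -0.47754]
    [-0.22165 +0.42357 +0.87833]
t = (-0.6748, 0.0067, 1.4289) m
M0: Pc = R·M0+t = (-0.72797, +0.13655, +1.50084); u = 455.8·(-0.72797)/1.50084 + 303.4 = 82.3170, v = 544.9·(+0.13655)/1.50084 + 230.3 = 279.8769
M1: Pc = R·M1+t = (-0.52639, +0.05500, +1.45141); u = 455.8·(-0.52639)/1.45141 + 303.4 = 138.0925, v = 544.9·(+0.05500)/1.45141 + 230.3 = 250.9481
M2: Pc = R·M2+t = (-0.62163, -0.12315, +1.35696); u = 455.8·(-0.62163)/1.35696 + 303.4 = 94.5969, v = 544.9·(-0.12315)/1.35696 + 230.3 = 180.8472
M3: Pc = R·M3+t = (-0.82321, -0.04160, +1.40639); u = 455.8·(-0.82321)/1.40639 + 303.4 = 36.6041, v = 544.9·(-0.04160)/1.40639 + 230.3 = 214.1826

c0=(82.32, 279.88) c1=(138.09, 250.95) c2=(94.60, 180.85) c3=(36.60, 214.18)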